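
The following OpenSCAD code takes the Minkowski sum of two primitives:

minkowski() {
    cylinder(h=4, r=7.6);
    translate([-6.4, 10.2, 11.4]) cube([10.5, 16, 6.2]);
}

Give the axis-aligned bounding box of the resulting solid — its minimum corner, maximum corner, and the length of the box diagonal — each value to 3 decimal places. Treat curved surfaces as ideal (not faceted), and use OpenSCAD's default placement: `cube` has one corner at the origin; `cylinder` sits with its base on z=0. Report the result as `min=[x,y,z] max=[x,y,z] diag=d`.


A = translate([-6.4, 10.2, 11.4]) cube([10.5, 16, 6.2]) → bbox [-6.4,10.2,11.4] .. [4.1,26.2,17.6]
B = cylinder(h=4, r=7.6) → bbox [-7.6,-7.6,0] .. [7.6,7.6,4]
lo = A.lo+B.lo = [-6.4-7.6, 10.2-7.6, 11.4+0] = [-14.000,2.600,11.400]
hi = A.hi+B.hi = [4.1+7.6, 26.2+7.6, 17.6+4] = [11.700,33.800,21.600]
diag = √(25.7²+31.2²+10.2²) = √1737.97 = 41.689

min=[-14.000,2.600,11.400] max=[11.700,33.800,21.600] diag=41.689


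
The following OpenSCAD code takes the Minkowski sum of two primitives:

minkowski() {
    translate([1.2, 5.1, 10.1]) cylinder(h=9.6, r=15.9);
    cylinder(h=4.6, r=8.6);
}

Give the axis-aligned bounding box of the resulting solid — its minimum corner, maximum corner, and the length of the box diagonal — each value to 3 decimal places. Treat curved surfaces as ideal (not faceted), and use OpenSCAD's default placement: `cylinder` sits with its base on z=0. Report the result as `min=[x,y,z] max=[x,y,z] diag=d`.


min=[-23.300,-19.400,10.100] max=[25.700,29.600,24.300] diag=70.736

A = translate([1.2, 5.1, 10.1]) cylinder(h=9.6, r=15.9) → bbox [-14.7,-10.8,10.1] .. [17.1,21,19.7]
B = cylinder(h=4.6, r=8.6) → bbox [-8.6,-8.6,0] .. [8.6,8.6,4.6]
lo = A.lo+B.lo = [-14.7-8.6, -10.8-8.6, 10.1+0] = [-23.300,-19.400,10.100]
hi = A.hi+B.hi = [17.1+8.6, 21+8.6, 19.7+4.6] = [25.700,29.600,24.300]
diag = √(49²+49²+14.2²) = √5003.64 = 70.736


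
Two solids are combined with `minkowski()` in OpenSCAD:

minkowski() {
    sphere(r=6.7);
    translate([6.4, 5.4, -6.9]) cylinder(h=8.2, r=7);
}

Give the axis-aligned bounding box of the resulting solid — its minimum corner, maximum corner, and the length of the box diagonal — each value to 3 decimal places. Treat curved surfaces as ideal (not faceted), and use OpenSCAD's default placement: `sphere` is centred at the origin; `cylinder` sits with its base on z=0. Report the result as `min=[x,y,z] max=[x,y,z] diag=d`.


A = translate([6.4, 5.4, -6.9]) cylinder(h=8.2, r=7) → bbox [-0.6,-1.6,-6.9] .. [13.4,12.4,1.3]
B = sphere(r=6.7) → bbox [-6.7,-6.7,-6.7] .. [6.7,6.7,6.7]
lo = A.lo+B.lo = [-0.6-6.7, -1.6-6.7, -6.9-6.7] = [-7.300,-8.300,-13.600]
hi = A.hi+B.hi = [13.4+6.7, 12.4+6.7, 1.3+6.7] = [20.100,19.100,8.000]
diag = √(27.4²+27.4²+21.6²) = √1968.08 = 44.363

min=[-7.300,-8.300,-13.600] max=[20.100,19.100,8.000] diag=44.363


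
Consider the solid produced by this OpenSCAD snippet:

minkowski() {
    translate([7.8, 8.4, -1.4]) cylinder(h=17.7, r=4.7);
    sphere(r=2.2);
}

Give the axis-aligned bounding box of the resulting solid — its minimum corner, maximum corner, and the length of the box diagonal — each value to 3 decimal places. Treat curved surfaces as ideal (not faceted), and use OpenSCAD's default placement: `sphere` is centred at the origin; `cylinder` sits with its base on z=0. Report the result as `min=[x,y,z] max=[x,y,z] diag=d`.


min=[0.900,1.500,-3.600] max=[14.700,15.300,18.500] diag=29.484

A = translate([7.8, 8.4, -1.4]) cylinder(h=17.7, r=4.7) → bbox [3.1,3.7,-1.4] .. [12.5,13.1,16.3]
B = sphere(r=2.2) → bbox [-2.2,-2.2,-2.2] .. [2.2,2.2,2.2]
lo = A.lo+B.lo = [3.1-2.2, 3.7-2.2, -1.4-2.2] = [0.900,1.500,-3.600]
hi = A.hi+B.hi = [12.5+2.2, 13.1+2.2, 16.3+2.2] = [14.700,15.300,18.500]
diag = √(13.8²+13.8²+22.1²) = √869.29 = 29.484


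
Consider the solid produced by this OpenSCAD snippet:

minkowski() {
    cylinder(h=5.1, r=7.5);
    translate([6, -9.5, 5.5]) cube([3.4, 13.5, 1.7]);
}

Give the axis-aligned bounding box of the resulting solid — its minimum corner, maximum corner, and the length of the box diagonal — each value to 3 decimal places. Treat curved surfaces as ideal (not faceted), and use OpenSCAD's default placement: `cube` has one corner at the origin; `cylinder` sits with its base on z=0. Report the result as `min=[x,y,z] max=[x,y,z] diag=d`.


A = translate([6, -9.5, 5.5]) cube([3.4, 13.5, 1.7]) → bbox [6,-9.5,5.5] .. [9.4,4,7.2]
B = cylinder(h=5.1, r=7.5) → bbox [-7.5,-7.5,0] .. [7.5,7.5,5.1]
lo = A.lo+B.lo = [6-7.5, -9.5-7.5, 5.5+0] = [-1.500,-17.000,5.500]
hi = A.hi+B.hi = [9.4+7.5, 4+7.5, 7.2+5.1] = [16.900,11.500,12.300]
diag = √(18.4²+28.5²+6.8²) = √1197.05 = 34.598

min=[-1.500,-17.000,5.500] max=[16.900,11.500,12.300] diag=34.598


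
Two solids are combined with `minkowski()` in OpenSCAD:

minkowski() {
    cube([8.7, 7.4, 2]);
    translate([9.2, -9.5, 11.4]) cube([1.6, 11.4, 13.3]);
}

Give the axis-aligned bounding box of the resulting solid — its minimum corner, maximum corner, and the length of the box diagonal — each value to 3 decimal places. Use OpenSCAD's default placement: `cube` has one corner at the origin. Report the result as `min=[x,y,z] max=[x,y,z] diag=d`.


A = translate([9.2, -9.5, 11.4]) cube([1.6, 11.4, 13.3]) → bbox [9.2,-9.5,11.4] .. [10.8,1.9,24.7]
B = cube([8.7, 7.4, 2]) → bbox [0,0,0] .. [8.7,7.4,2]
lo = A.lo+B.lo = [9.2+0, -9.5+0, 11.4+0] = [9.200,-9.500,11.400]
hi = A.hi+B.hi = [10.8+8.7, 1.9+7.4, 24.7+2] = [19.500,9.300,26.700]
diag = √(10.3²+18.8²+15.3²) = √693.62 = 26.337

min=[9.200,-9.500,11.400] max=[19.500,9.300,26.700] diag=26.337


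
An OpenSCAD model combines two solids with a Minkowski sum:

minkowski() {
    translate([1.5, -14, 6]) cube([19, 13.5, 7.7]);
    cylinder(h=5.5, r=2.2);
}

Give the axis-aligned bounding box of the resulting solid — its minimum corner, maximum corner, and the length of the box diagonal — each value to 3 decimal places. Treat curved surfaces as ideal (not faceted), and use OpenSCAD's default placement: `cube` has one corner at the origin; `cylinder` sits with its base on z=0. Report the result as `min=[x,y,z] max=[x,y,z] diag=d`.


min=[-0.700,-16.200,6.000] max=[22.700,1.700,19.200] diag=32.283

A = translate([1.5, -14, 6]) cube([19, 13.5, 7.7]) → bbox [1.5,-14,6] .. [20.5,-0.5,13.7]
B = cylinder(h=5.5, r=2.2) → bbox [-2.2,-2.2,0] .. [2.2,2.2,5.5]
lo = A.lo+B.lo = [1.5-2.2, -14-2.2, 6+0] = [-0.700,-16.200,6.000]
hi = A.hi+B.hi = [20.5+2.2, -0.5+2.2, 13.7+5.5] = [22.700,1.700,19.200]
diag = √(23.4²+17.9²+13.2²) = √1042.21 = 32.283


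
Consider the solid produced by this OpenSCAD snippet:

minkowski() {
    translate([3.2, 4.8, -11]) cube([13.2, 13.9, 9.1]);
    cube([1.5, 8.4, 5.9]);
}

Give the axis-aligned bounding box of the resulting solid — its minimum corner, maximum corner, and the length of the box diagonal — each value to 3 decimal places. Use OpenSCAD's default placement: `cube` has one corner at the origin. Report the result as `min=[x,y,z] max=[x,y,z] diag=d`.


min=[3.200,4.800,-11.000] max=[17.900,27.100,4.000] diag=30.633

A = translate([3.2, 4.8, -11]) cube([13.2, 13.9, 9.1]) → bbox [3.2,4.8,-11] .. [16.4,18.7,-1.9]
B = cube([1.5, 8.4, 5.9]) → bbox [0,0,0] .. [1.5,8.4,5.9]
lo = A.lo+B.lo = [3.2+0, 4.8+0, -11+0] = [3.200,4.800,-11.000]
hi = A.hi+B.hi = [16.4+1.5, 18.7+8.4, -1.9+5.9] = [17.900,27.100,4.000]
diag = √(14.7²+22.3²+15²) = √938.38 = 30.633


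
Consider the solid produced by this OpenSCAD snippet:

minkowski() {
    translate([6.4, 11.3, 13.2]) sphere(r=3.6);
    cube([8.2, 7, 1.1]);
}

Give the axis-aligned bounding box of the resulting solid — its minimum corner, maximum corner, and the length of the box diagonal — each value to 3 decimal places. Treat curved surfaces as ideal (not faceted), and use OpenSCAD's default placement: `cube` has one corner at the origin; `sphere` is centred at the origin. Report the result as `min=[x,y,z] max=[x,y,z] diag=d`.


min=[2.800,7.700,9.600] max=[18.200,21.900,17.900] diag=22.532

A = translate([6.4, 11.3, 13.2]) sphere(r=3.6) → bbox [2.8,7.7,9.6] .. [10,14.9,16.8]
B = cube([8.2, 7, 1.1]) → bbox [0,0,0] .. [8.2,7,1.1]
lo = A.lo+B.lo = [2.8+0, 7.7+0, 9.6+0] = [2.800,7.700,9.600]
hi = A.hi+B.hi = [10+8.2, 14.9+7, 16.8+1.1] = [18.200,21.900,17.900]
diag = √(15.4²+14.2²+8.3²) = √507.69 = 22.532


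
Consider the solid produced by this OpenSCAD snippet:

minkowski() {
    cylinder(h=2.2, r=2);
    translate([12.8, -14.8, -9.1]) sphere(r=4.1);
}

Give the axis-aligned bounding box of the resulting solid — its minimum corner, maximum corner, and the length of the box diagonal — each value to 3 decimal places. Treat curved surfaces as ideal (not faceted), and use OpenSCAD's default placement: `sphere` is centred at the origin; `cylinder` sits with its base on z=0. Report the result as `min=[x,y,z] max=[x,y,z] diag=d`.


min=[6.700,-20.900,-13.200] max=[18.900,-8.700,-2.800] diag=20.145

A = translate([12.8, -14.8, -9.1]) sphere(r=4.1) → bbox [8.7,-18.9,-13.2] .. [16.9,-10.7,-5]
B = cylinder(h=2.2, r=2) → bbox [-2,-2,0] .. [2,2,2.2]
lo = A.lo+B.lo = [8.7-2, -18.9-2, -13.2+0] = [6.700,-20.900,-13.200]
hi = A.hi+B.hi = [16.9+2, -10.7+2, -5+2.2] = [18.900,-8.700,-2.800]
diag = √(12.2²+12.2²+10.4²) = √405.84 = 20.145


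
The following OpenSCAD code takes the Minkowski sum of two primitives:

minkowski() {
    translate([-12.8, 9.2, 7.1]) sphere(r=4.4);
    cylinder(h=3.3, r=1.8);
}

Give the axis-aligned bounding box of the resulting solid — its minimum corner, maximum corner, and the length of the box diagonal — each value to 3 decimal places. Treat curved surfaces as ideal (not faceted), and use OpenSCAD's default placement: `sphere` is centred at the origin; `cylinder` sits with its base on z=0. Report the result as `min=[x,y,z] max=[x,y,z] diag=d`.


A = translate([-12.8, 9.2, 7.1]) sphere(r=4.4) → bbox [-17.2,4.8,2.7] .. [-8.4,13.6,11.5]
B = cylinder(h=3.3, r=1.8) → bbox [-1.8,-1.8,0] .. [1.8,1.8,3.3]
lo = A.lo+B.lo = [-17.2-1.8, 4.8-1.8, 2.7+0] = [-19.000,3.000,2.700]
hi = A.hi+B.hi = [-8.4+1.8, 13.6+1.8, 11.5+3.3] = [-6.600,15.400,14.800]
diag = √(12.4²+12.4²+12.1²) = √453.93 = 21.306

min=[-19.000,3.000,2.700] max=[-6.600,15.400,14.800] diag=21.306


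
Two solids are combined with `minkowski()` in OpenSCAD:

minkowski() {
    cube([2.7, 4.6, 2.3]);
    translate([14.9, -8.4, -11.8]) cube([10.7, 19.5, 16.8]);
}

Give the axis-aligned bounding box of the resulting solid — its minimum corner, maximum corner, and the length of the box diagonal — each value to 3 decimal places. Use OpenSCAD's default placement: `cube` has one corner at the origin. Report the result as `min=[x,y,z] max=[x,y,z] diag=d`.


A = translate([14.9, -8.4, -11.8]) cube([10.7, 19.5, 16.8]) → bbox [14.9,-8.4,-11.8] .. [25.6,11.1,5]
B = cube([2.7, 4.6, 2.3]) → bbox [0,0,0] .. [2.7,4.6,2.3]
lo = A.lo+B.lo = [14.9+0, -8.4+0, -11.8+0] = [14.900,-8.400,-11.800]
hi = A.hi+B.hi = [25.6+2.7, 11.1+4.6, 5+2.3] = [28.300,15.700,7.300]
diag = √(13.4²+24.1²+19.1²) = √1125.18 = 33.544

min=[14.900,-8.400,-11.800] max=[28.300,15.700,7.300] diag=33.544


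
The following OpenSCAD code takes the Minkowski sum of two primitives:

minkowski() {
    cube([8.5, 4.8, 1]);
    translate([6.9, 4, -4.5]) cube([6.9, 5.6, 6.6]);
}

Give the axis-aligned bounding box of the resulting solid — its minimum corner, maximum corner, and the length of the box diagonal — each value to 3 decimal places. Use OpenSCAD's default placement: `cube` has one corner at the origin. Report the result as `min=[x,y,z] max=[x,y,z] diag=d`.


min=[6.900,4.000,-4.500] max=[22.300,14.400,3.100] diag=20.077

A = translate([6.9, 4, -4.5]) cube([6.9, 5.6, 6.6]) → bbox [6.9,4,-4.5] .. [13.8,9.6,2.1]
B = cube([8.5, 4.8, 1]) → bbox [0,0,0] .. [8.5,4.8,1]
lo = A.lo+B.lo = [6.9+0, 4+0, -4.5+0] = [6.900,4.000,-4.500]
hi = A.hi+B.hi = [13.8+8.5, 9.6+4.8, 2.1+1] = [22.300,14.400,3.100]
diag = √(15.4²+10.4²+7.6²) = √403.08 = 20.077


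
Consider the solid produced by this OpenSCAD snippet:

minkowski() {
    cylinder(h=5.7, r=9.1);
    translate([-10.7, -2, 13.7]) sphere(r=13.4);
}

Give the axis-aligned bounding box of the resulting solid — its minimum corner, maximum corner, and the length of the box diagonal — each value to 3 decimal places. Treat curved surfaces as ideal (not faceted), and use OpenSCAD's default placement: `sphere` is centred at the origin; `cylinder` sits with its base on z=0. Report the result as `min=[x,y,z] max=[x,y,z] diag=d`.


min=[-33.200,-24.500,0.300] max=[11.800,20.500,32.800] diag=71.458

A = translate([-10.7, -2, 13.7]) sphere(r=13.4) → bbox [-24.1,-15.4,0.3] .. [2.7,11.4,27.1]
B = cylinder(h=5.7, r=9.1) → bbox [-9.1,-9.1,0] .. [9.1,9.1,5.7]
lo = A.lo+B.lo = [-24.1-9.1, -15.4-9.1, 0.3+0] = [-33.200,-24.500,0.300]
hi = A.hi+B.hi = [2.7+9.1, 11.4+9.1, 27.1+5.7] = [11.800,20.500,32.800]
diag = √(45²+45²+32.5²) = √5106.25 = 71.458


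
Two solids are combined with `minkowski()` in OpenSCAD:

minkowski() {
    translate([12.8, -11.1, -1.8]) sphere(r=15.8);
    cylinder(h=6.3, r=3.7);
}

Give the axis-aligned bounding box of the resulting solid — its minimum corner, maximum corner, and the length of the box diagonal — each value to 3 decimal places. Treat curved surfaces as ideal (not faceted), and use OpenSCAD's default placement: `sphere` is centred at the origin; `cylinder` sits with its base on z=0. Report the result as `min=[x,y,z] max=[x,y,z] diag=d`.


min=[-6.700,-30.600,-17.600] max=[32.300,8.400,20.300] diag=66.921

A = translate([12.8, -11.1, -1.8]) sphere(r=15.8) → bbox [-3,-26.9,-17.6] .. [28.6,4.7,14]
B = cylinder(h=6.3, r=3.7) → bbox [-3.7,-3.7,0] .. [3.7,3.7,6.3]
lo = A.lo+B.lo = [-3-3.7, -26.9-3.7, -17.6+0] = [-6.700,-30.600,-17.600]
hi = A.hi+B.hi = [28.6+3.7, 4.7+3.7, 14+6.3] = [32.300,8.400,20.300]
diag = √(39²+39²+37.9²) = √4478.41 = 66.921


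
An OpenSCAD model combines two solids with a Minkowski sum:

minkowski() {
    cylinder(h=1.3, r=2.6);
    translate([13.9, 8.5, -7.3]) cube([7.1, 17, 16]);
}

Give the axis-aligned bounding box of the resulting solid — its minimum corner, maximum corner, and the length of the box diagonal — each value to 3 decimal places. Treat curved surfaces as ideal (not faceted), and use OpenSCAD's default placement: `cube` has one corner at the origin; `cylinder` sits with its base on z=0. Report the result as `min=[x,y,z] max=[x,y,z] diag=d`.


A = translate([13.9, 8.5, -7.3]) cube([7.1, 17, 16]) → bbox [13.9,8.5,-7.3] .. [21,25.5,8.7]
B = cylinder(h=1.3, r=2.6) → bbox [-2.6,-2.6,0] .. [2.6,2.6,1.3]
lo = A.lo+B.lo = [13.9-2.6, 8.5-2.6, -7.3+0] = [11.300,5.900,-7.300]
hi = A.hi+B.hi = [21+2.6, 25.5+2.6, 8.7+1.3] = [23.600,28.100,10.000]
diag = √(12.3²+22.2²+17.3²) = √943.42 = 30.715

min=[11.300,5.900,-7.300] max=[23.600,28.100,10.000] diag=30.715


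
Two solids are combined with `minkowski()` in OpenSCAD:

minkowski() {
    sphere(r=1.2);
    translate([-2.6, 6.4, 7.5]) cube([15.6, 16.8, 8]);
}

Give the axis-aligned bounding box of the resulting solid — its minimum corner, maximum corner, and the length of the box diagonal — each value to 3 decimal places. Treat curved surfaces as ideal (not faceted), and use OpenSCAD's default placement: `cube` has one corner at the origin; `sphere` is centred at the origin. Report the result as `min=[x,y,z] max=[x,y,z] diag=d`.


min=[-3.800,5.200,6.300] max=[14.200,24.400,16.700] diag=28.298

A = translate([-2.6, 6.4, 7.5]) cube([15.6, 16.8, 8]) → bbox [-2.6,6.4,7.5] .. [13,23.2,15.5]
B = sphere(r=1.2) → bbox [-1.2,-1.2,-1.2] .. [1.2,1.2,1.2]
lo = A.lo+B.lo = [-2.6-1.2, 6.4-1.2, 7.5-1.2] = [-3.800,5.200,6.300]
hi = A.hi+B.hi = [13+1.2, 23.2+1.2, 15.5+1.2] = [14.200,24.400,16.700]
diag = √(18²+19.2²+10.4²) = √800.8 = 28.298


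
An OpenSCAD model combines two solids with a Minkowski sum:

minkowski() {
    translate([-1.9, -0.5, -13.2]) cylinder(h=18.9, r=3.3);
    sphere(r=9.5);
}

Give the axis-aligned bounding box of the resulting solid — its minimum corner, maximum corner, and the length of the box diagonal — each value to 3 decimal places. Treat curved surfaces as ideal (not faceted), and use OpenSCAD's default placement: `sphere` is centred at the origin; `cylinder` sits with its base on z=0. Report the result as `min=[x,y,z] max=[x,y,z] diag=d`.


A = translate([-1.9, -0.5, -13.2]) cylinder(h=18.9, r=3.3) → bbox [-5.2,-3.8,-13.2] .. [1.4,2.8,5.7]
B = sphere(r=9.5) → bbox [-9.5,-9.5,-9.5] .. [9.5,9.5,9.5]
lo = A.lo+B.lo = [-5.2-9.5, -3.8-9.5, -13.2-9.5] = [-14.700,-13.300,-22.700]
hi = A.hi+B.hi = [1.4+9.5, 2.8+9.5, 5.7+9.5] = [10.900,12.300,15.200]
diag = √(25.6²+25.6²+37.9²) = √2747.13 = 52.413

min=[-14.700,-13.300,-22.700] max=[10.900,12.300,15.200] diag=52.413


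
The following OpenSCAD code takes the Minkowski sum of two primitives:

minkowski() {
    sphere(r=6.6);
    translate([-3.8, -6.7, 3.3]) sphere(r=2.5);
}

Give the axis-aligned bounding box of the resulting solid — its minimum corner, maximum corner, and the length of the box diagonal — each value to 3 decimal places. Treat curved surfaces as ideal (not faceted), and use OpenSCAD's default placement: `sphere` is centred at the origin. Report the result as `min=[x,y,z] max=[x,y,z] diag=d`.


A = translate([-3.8, -6.7, 3.3]) sphere(r=2.5) → bbox [-6.3,-9.2,0.8] .. [-1.3,-4.2,5.8]
B = sphere(r=6.6) → bbox [-6.6,-6.6,-6.6] .. [6.6,6.6,6.6]
lo = A.lo+B.lo = [-6.3-6.6, -9.2-6.6, 0.8-6.6] = [-12.900,-15.800,-5.800]
hi = A.hi+B.hi = [-1.3+6.6, -4.2+6.6, 5.8+6.6] = [5.300,2.400,12.400]
diag = √(18.2²+18.2²+18.2²) = √993.72 = 31.523

min=[-12.900,-15.800,-5.800] max=[5.300,2.400,12.400] diag=31.523


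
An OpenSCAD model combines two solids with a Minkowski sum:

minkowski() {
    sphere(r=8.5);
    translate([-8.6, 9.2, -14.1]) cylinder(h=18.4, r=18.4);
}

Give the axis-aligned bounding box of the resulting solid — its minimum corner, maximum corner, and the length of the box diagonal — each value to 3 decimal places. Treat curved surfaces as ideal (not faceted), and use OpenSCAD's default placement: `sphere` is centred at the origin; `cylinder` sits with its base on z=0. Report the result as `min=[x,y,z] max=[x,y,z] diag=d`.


A = translate([-8.6, 9.2, -14.1]) cylinder(h=18.4, r=18.4) → bbox [-27,-9.2,-14.1] .. [9.8,27.6,4.3]
B = sphere(r=8.5) → bbox [-8.5,-8.5,-8.5] .. [8.5,8.5,8.5]
lo = A.lo+B.lo = [-27-8.5, -9.2-8.5, -14.1-8.5] = [-35.500,-17.700,-22.600]
hi = A.hi+B.hi = [9.8+8.5, 27.6+8.5, 4.3+8.5] = [18.300,36.100,12.800]
diag = √(53.8²+53.8²+35.4²) = √7042.04 = 83.917

min=[-35.500,-17.700,-22.600] max=[18.300,36.100,12.800] diag=83.917


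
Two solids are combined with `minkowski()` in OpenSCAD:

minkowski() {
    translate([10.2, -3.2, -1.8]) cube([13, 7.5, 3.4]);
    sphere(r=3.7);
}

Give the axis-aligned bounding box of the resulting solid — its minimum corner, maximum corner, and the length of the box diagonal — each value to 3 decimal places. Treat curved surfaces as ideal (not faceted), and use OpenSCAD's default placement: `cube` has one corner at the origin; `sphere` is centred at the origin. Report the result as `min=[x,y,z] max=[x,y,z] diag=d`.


min=[6.500,-6.900,-5.500] max=[26.900,8.000,5.300] diag=27.474

A = translate([10.2, -3.2, -1.8]) cube([13, 7.5, 3.4]) → bbox [10.2,-3.2,-1.8] .. [23.2,4.3,1.6]
B = sphere(r=3.7) → bbox [-3.7,-3.7,-3.7] .. [3.7,3.7,3.7]
lo = A.lo+B.lo = [10.2-3.7, -3.2-3.7, -1.8-3.7] = [6.500,-6.900,-5.500]
hi = A.hi+B.hi = [23.2+3.7, 4.3+3.7, 1.6+3.7] = [26.900,8.000,5.300]
diag = √(20.4²+14.9²+10.8²) = √754.81 = 27.474


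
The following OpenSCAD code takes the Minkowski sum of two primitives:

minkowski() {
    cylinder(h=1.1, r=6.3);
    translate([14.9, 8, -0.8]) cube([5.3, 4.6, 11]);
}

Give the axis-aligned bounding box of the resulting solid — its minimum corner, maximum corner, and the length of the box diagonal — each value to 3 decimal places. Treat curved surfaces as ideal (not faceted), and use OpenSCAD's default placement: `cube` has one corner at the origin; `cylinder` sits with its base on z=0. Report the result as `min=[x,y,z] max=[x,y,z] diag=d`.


min=[8.600,1.700,-0.800] max=[26.500,18.900,11.300] diag=27.616

A = translate([14.9, 8, -0.8]) cube([5.3, 4.6, 11]) → bbox [14.9,8,-0.8] .. [20.2,12.6,10.2]
B = cylinder(h=1.1, r=6.3) → bbox [-6.3,-6.3,0] .. [6.3,6.3,1.1]
lo = A.lo+B.lo = [14.9-6.3, 8-6.3, -0.8+0] = [8.600,1.700,-0.800]
hi = A.hi+B.hi = [20.2+6.3, 12.6+6.3, 10.2+1.1] = [26.500,18.900,11.300]
diag = √(17.9²+17.2²+12.1²) = √762.66 = 27.616


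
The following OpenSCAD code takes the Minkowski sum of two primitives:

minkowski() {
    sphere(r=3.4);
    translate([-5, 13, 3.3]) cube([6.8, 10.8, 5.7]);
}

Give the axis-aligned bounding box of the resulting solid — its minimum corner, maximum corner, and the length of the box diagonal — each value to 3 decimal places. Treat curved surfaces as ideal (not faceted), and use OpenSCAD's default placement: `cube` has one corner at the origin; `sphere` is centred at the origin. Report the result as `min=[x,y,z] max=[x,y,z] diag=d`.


min=[-8.400,9.600,-0.100] max=[5.200,27.200,12.400] diag=25.514

A = translate([-5, 13, 3.3]) cube([6.8, 10.8, 5.7]) → bbox [-5,13,3.3] .. [1.8,23.8,9]
B = sphere(r=3.4) → bbox [-3.4,-3.4,-3.4] .. [3.4,3.4,3.4]
lo = A.lo+B.lo = [-5-3.4, 13-3.4, 3.3-3.4] = [-8.400,9.600,-0.100]
hi = A.hi+B.hi = [1.8+3.4, 23.8+3.4, 9+3.4] = [5.200,27.200,12.400]
diag = √(13.6²+17.6²+12.5²) = √650.97 = 25.514


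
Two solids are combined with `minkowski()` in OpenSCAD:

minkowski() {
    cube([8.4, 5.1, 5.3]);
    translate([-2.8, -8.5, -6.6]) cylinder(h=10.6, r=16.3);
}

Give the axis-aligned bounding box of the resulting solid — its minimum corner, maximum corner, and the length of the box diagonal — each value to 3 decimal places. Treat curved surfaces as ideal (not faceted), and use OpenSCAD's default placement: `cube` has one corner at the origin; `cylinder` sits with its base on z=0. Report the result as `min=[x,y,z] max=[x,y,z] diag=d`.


A = translate([-2.8, -8.5, -6.6]) cylinder(h=10.6, r=16.3) → bbox [-19.1,-24.8,-6.6] .. [13.5,7.8,4]
B = cube([8.4, 5.1, 5.3]) → bbox [0,0,0] .. [8.4,5.1,5.3]
lo = A.lo+B.lo = [-19.1+0, -24.8+0, -6.6+0] = [-19.100,-24.800,-6.600]
hi = A.hi+B.hi = [13.5+8.4, 7.8+5.1, 4+5.3] = [21.900,12.900,9.300]
diag = √(41²+37.7²+15.9²) = √3355.1 = 57.923

min=[-19.100,-24.800,-6.600] max=[21.900,12.900,9.300] diag=57.923


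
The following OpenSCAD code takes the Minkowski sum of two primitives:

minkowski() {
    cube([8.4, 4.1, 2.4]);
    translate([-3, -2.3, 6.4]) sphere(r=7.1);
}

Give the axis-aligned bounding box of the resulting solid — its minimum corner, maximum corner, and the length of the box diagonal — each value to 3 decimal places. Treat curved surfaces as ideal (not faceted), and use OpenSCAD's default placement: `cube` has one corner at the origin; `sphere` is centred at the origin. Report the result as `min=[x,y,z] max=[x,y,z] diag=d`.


A = translate([-3, -2.3, 6.4]) sphere(r=7.1) → bbox [-10.1,-9.4,-0.7] .. [4.1,4.8,13.5]
B = cube([8.4, 4.1, 2.4]) → bbox [0,0,0] .. [8.4,4.1,2.4]
lo = A.lo+B.lo = [-10.1+0, -9.4+0, -0.7+0] = [-10.100,-9.400,-0.700]
hi = A.hi+B.hi = [4.1+8.4, 4.8+4.1, 13.5+2.4] = [12.500,8.900,15.900]
diag = √(22.6²+18.3²+16.6²) = √1121.21 = 33.484

min=[-10.100,-9.400,-0.700] max=[12.500,8.900,15.900] diag=33.484


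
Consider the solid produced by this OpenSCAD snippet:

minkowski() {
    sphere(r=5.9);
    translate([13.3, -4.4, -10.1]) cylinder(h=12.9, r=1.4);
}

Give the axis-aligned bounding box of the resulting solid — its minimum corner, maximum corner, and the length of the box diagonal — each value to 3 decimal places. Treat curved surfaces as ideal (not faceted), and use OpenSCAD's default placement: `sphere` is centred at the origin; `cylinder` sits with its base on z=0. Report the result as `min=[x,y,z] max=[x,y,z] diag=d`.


A = translate([13.3, -4.4, -10.1]) cylinder(h=12.9, r=1.4) → bbox [11.9,-5.8,-10.1] .. [14.7,-3,2.8]
B = sphere(r=5.9) → bbox [-5.9,-5.9,-5.9] .. [5.9,5.9,5.9]
lo = A.lo+B.lo = [11.9-5.9, -5.8-5.9, -10.1-5.9] = [6.000,-11.700,-16.000]
hi = A.hi+B.hi = [14.7+5.9, -3+5.9, 2.8+5.9] = [20.600,2.900,8.700]
diag = √(14.6²+14.6²+24.7²) = √1036.41 = 32.193

min=[6.000,-11.700,-16.000] max=[20.600,2.900,8.700] diag=32.193


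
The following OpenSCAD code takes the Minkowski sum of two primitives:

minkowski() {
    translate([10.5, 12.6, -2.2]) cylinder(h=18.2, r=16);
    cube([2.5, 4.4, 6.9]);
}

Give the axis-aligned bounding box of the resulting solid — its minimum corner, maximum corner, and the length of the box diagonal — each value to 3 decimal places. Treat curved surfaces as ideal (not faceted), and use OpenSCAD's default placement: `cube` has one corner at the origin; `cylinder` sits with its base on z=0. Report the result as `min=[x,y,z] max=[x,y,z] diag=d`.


A = translate([10.5, 12.6, -2.2]) cylinder(h=18.2, r=16) → bbox [-5.5,-3.4,-2.2] .. [26.5,28.6,16]
B = cube([2.5, 4.4, 6.9]) → bbox [0,0,0] .. [2.5,4.4,6.9]
lo = A.lo+B.lo = [-5.5+0, -3.4+0, -2.2+0] = [-5.500,-3.400,-2.200]
hi = A.hi+B.hi = [26.5+2.5, 28.6+4.4, 16+6.9] = [29.000,33.000,22.900]
diag = √(34.5²+36.4²+25.1²) = √3145.22 = 56.082

min=[-5.500,-3.400,-2.200] max=[29.000,33.000,22.900] diag=56.082


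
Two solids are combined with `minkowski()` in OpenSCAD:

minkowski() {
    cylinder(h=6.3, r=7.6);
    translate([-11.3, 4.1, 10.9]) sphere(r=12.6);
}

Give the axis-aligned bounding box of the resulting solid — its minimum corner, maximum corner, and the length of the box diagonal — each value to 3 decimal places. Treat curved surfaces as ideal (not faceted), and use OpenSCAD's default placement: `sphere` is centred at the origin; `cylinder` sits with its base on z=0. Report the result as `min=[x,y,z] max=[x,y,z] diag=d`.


A = translate([-11.3, 4.1, 10.9]) sphere(r=12.6) → bbox [-23.9,-8.5,-1.7] .. [1.3,16.7,23.5]
B = cylinder(h=6.3, r=7.6) → bbox [-7.6,-7.6,0] .. [7.6,7.6,6.3]
lo = A.lo+B.lo = [-23.9-7.6, -8.5-7.6, -1.7+0] = [-31.500,-16.100,-1.700]
hi = A.hi+B.hi = [1.3+7.6, 16.7+7.6, 23.5+6.3] = [8.900,24.300,29.800]
diag = √(40.4²+40.4²+31.5²) = √4256.57 = 65.242

min=[-31.500,-16.100,-1.700] max=[8.900,24.300,29.800] diag=65.242


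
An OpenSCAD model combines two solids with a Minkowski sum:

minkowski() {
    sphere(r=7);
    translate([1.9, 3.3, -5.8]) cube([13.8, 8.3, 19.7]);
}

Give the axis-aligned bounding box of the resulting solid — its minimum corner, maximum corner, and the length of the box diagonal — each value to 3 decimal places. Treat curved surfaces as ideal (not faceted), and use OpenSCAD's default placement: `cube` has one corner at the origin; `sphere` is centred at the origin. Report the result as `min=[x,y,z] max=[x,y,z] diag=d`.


min=[-5.100,-3.700,-12.800] max=[22.700,18.600,20.900] diag=49.049

A = translate([1.9, 3.3, -5.8]) cube([13.8, 8.3, 19.7]) → bbox [1.9,3.3,-5.8] .. [15.7,11.6,13.9]
B = sphere(r=7) → bbox [-7,-7,-7] .. [7,7,7]
lo = A.lo+B.lo = [1.9-7, 3.3-7, -5.8-7] = [-5.100,-3.700,-12.800]
hi = A.hi+B.hi = [15.7+7, 11.6+7, 13.9+7] = [22.700,18.600,20.900]
diag = √(27.8²+22.3²+33.7²) = √2405.82 = 49.049


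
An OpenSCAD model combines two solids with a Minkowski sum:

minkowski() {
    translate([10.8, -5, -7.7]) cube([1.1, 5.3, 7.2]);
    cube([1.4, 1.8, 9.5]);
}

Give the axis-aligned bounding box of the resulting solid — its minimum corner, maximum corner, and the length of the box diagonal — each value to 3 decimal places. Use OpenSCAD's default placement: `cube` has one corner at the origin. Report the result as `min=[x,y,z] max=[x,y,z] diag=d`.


A = translate([10.8, -5, -7.7]) cube([1.1, 5.3, 7.2]) → bbox [10.8,-5,-7.7] .. [11.9,0.3,-0.5]
B = cube([1.4, 1.8, 9.5]) → bbox [0,0,0] .. [1.4,1.8,9.5]
lo = A.lo+B.lo = [10.8+0, -5+0, -7.7+0] = [10.800,-5.000,-7.700]
hi = A.hi+B.hi = [11.9+1.4, 0.3+1.8, -0.5+9.5] = [13.300,2.100,9.000]
diag = √(2.5²+7.1²+16.7²) = √335.55 = 18.318

min=[10.800,-5.000,-7.700] max=[13.300,2.100,9.000] diag=18.318


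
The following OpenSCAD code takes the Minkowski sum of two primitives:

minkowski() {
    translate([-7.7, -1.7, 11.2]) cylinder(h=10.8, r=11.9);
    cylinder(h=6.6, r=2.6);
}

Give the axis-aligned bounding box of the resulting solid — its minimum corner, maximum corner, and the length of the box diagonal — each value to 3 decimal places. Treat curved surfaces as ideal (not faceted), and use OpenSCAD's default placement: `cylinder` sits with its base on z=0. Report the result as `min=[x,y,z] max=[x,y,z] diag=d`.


A = translate([-7.7, -1.7, 11.2]) cylinder(h=10.8, r=11.9) → bbox [-19.6,-13.6,11.2] .. [4.2,10.2,22]
B = cylinder(h=6.6, r=2.6) → bbox [-2.6,-2.6,0] .. [2.6,2.6,6.6]
lo = A.lo+B.lo = [-19.6-2.6, -13.6-2.6, 11.2+0] = [-22.200,-16.200,11.200]
hi = A.hi+B.hi = [4.2+2.6, 10.2+2.6, 22+6.6] = [6.800,12.800,28.600]
diag = √(29²+29²+17.4²) = √1984.76 = 44.551

min=[-22.200,-16.200,11.200] max=[6.800,12.800,28.600] diag=44.551


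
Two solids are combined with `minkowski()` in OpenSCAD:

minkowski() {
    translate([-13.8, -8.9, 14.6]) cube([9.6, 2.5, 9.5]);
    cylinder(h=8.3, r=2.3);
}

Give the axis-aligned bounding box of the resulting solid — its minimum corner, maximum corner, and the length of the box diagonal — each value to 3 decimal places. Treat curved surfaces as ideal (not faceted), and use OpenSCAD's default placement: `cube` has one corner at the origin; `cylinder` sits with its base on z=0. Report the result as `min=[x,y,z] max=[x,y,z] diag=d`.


min=[-16.100,-11.200,14.600] max=[-1.900,-4.100,32.400] diag=23.851

A = translate([-13.8, -8.9, 14.6]) cube([9.6, 2.5, 9.5]) → bbox [-13.8,-8.9,14.6] .. [-4.2,-6.4,24.1]
B = cylinder(h=8.3, r=2.3) → bbox [-2.3,-2.3,0] .. [2.3,2.3,8.3]
lo = A.lo+B.lo = [-13.8-2.3, -8.9-2.3, 14.6+0] = [-16.100,-11.200,14.600]
hi = A.hi+B.hi = [-4.2+2.3, -6.4+2.3, 24.1+8.3] = [-1.900,-4.100,32.400]
diag = √(14.2²+7.1²+17.8²) = √568.89 = 23.851


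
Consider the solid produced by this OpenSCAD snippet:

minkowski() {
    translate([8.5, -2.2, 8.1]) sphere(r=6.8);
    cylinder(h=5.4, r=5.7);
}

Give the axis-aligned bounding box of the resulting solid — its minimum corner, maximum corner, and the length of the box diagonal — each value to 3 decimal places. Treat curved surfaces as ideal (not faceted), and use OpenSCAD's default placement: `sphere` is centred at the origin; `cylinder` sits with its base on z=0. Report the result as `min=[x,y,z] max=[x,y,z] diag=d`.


A = translate([8.5, -2.2, 8.1]) sphere(r=6.8) → bbox [1.7,-9,1.3] .. [15.3,4.6,14.9]
B = cylinder(h=5.4, r=5.7) → bbox [-5.7,-5.7,0] .. [5.7,5.7,5.4]
lo = A.lo+B.lo = [1.7-5.7, -9-5.7, 1.3+0] = [-4.000,-14.700,1.300]
hi = A.hi+B.hi = [15.3+5.7, 4.6+5.7, 14.9+5.4] = [21.000,10.300,20.300]
diag = √(25²+25²+19²) = √1611 = 40.137

min=[-4.000,-14.700,1.300] max=[21.000,10.300,20.300] diag=40.137


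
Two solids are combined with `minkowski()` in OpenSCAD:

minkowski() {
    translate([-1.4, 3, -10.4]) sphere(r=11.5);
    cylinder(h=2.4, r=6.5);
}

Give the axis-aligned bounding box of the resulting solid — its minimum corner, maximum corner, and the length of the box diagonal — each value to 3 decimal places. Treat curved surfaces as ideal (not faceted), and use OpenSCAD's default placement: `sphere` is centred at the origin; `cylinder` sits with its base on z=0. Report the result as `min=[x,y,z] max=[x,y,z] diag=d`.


min=[-19.400,-15.000,-21.900] max=[16.600,21.000,3.500] diag=56.896

A = translate([-1.4, 3, -10.4]) sphere(r=11.5) → bbox [-12.9,-8.5,-21.9] .. [10.1,14.5,1.1]
B = cylinder(h=2.4, r=6.5) → bbox [-6.5,-6.5,0] .. [6.5,6.5,2.4]
lo = A.lo+B.lo = [-12.9-6.5, -8.5-6.5, -21.9+0] = [-19.400,-15.000,-21.900]
hi = A.hi+B.hi = [10.1+6.5, 14.5+6.5, 1.1+2.4] = [16.600,21.000,3.500]
diag = √(36²+36²+25.4²) = √3237.16 = 56.896


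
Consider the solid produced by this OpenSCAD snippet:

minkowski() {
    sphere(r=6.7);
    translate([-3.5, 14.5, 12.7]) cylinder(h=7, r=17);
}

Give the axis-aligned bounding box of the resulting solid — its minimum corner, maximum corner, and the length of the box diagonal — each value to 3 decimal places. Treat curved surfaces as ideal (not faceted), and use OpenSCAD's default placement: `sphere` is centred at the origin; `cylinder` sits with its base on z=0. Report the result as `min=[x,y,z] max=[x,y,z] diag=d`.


min=[-27.200,-9.200,6.000] max=[20.200,38.200,26.400] diag=70.069

A = translate([-3.5, 14.5, 12.7]) cylinder(h=7, r=17) → bbox [-20.5,-2.5,12.7] .. [13.5,31.5,19.7]
B = sphere(r=6.7) → bbox [-6.7,-6.7,-6.7] .. [6.7,6.7,6.7]
lo = A.lo+B.lo = [-20.5-6.7, -2.5-6.7, 12.7-6.7] = [-27.200,-9.200,6.000]
hi = A.hi+B.hi = [13.5+6.7, 31.5+6.7, 19.7+6.7] = [20.200,38.200,26.400]
diag = √(47.4²+47.4²+20.4²) = √4909.68 = 70.069


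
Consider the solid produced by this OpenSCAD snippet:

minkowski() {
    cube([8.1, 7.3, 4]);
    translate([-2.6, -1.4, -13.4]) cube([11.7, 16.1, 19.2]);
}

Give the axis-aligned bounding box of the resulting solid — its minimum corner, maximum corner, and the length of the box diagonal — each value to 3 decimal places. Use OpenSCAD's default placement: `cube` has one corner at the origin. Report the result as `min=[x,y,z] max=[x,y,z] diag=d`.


A = translate([-2.6, -1.4, -13.4]) cube([11.7, 16.1, 19.2]) → bbox [-2.6,-1.4,-13.4] .. [9.1,14.7,5.8]
B = cube([8.1, 7.3, 4]) → bbox [0,0,0] .. [8.1,7.3,4]
lo = A.lo+B.lo = [-2.6+0, -1.4+0, -13.4+0] = [-2.600,-1.400,-13.400]
hi = A.hi+B.hi = [9.1+8.1, 14.7+7.3, 5.8+4] = [17.200,22.000,9.800]
diag = √(19.8²+23.4²+23.2²) = √1477.84 = 38.443

min=[-2.600,-1.400,-13.400] max=[17.200,22.000,9.800] diag=38.443


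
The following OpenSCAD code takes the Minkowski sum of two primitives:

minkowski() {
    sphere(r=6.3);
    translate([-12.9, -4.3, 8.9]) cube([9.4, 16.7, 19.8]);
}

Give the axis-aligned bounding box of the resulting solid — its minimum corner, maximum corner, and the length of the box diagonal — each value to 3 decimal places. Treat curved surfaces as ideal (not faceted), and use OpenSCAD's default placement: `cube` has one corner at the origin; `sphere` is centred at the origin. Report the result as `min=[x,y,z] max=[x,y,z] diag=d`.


min=[-19.200,-10.600,2.600] max=[2.800,18.700,35.000] diag=48.911

A = translate([-12.9, -4.3, 8.9]) cube([9.4, 16.7, 19.8]) → bbox [-12.9,-4.3,8.9] .. [-3.5,12.4,28.7]
B = sphere(r=6.3) → bbox [-6.3,-6.3,-6.3] .. [6.3,6.3,6.3]
lo = A.lo+B.lo = [-12.9-6.3, -4.3-6.3, 8.9-6.3] = [-19.200,-10.600,2.600]
hi = A.hi+B.hi = [-3.5+6.3, 12.4+6.3, 28.7+6.3] = [2.800,18.700,35.000]
diag = √(22²+29.3²+32.4²) = √2392.25 = 48.911


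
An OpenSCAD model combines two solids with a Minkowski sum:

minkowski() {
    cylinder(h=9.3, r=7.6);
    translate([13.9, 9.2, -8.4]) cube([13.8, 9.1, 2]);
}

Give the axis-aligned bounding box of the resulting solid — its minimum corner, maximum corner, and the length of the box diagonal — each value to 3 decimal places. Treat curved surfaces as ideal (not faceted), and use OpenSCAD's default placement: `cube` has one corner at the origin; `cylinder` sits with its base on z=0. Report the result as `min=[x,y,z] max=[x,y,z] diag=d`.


A = translate([13.9, 9.2, -8.4]) cube([13.8, 9.1, 2]) → bbox [13.9,9.2,-8.4] .. [27.7,18.3,-6.4]
B = cylinder(h=9.3, r=7.6) → bbox [-7.6,-7.6,0] .. [7.6,7.6,9.3]
lo = A.lo+B.lo = [13.9-7.6, 9.2-7.6, -8.4+0] = [6.300,1.600,-8.400]
hi = A.hi+B.hi = [27.7+7.6, 18.3+7.6, -6.4+9.3] = [35.300,25.900,2.900]
diag = √(29²+24.3²+11.3²) = √1559.18 = 39.486

min=[6.300,1.600,-8.400] max=[35.300,25.900,2.900] diag=39.486


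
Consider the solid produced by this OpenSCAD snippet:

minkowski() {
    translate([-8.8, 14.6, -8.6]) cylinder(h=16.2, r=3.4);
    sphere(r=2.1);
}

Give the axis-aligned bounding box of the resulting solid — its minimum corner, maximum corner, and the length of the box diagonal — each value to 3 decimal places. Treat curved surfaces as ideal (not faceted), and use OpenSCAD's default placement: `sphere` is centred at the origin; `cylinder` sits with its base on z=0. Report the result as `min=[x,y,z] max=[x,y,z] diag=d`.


A = translate([-8.8, 14.6, -8.6]) cylinder(h=16.2, r=3.4) → bbox [-12.2,11.2,-8.6] .. [-5.4,18,7.6]
B = sphere(r=2.1) → bbox [-2.1,-2.1,-2.1] .. [2.1,2.1,2.1]
lo = A.lo+B.lo = [-12.2-2.1, 11.2-2.1, -8.6-2.1] = [-14.300,9.100,-10.700]
hi = A.hi+B.hi = [-5.4+2.1, 18+2.1, 7.6+2.1] = [-3.300,20.100,9.700]
diag = √(11²+11²+20.4²) = √658.16 = 25.655

min=[-14.300,9.100,-10.700] max=[-3.300,20.100,9.700] diag=25.655


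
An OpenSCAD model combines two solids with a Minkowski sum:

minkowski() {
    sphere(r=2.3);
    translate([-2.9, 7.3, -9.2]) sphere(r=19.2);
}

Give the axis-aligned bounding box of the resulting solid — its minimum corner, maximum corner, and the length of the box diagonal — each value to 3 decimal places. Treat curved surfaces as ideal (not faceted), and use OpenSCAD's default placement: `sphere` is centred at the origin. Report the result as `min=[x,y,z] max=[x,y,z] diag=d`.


A = translate([-2.9, 7.3, -9.2]) sphere(r=19.2) → bbox [-22.1,-11.9,-28.4] .. [16.3,26.5,10]
B = sphere(r=2.3) → bbox [-2.3,-2.3,-2.3] .. [2.3,2.3,2.3]
lo = A.lo+B.lo = [-22.1-2.3, -11.9-2.3, -28.4-2.3] = [-24.400,-14.200,-30.700]
hi = A.hi+B.hi = [16.3+2.3, 26.5+2.3, 10+2.3] = [18.600,28.800,12.300]
diag = √(43²+43²+43²) = √5547 = 74.478

min=[-24.400,-14.200,-30.700] max=[18.600,28.800,12.300] diag=74.478


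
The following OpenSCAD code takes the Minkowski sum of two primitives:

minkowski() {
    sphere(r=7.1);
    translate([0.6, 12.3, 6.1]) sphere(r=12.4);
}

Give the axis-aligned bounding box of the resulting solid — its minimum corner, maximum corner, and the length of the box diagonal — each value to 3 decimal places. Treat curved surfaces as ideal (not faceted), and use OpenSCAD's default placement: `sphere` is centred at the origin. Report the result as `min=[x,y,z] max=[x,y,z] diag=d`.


min=[-18.900,-7.200,-13.400] max=[20.100,31.800,25.600] diag=67.550

A = translate([0.6, 12.3, 6.1]) sphere(r=12.4) → bbox [-11.8,-0.1,-6.3] .. [13,24.7,18.5]
B = sphere(r=7.1) → bbox [-7.1,-7.1,-7.1] .. [7.1,7.1,7.1]
lo = A.lo+B.lo = [-11.8-7.1, -0.1-7.1, -6.3-7.1] = [-18.900,-7.200,-13.400]
hi = A.hi+B.hi = [13+7.1, 24.7+7.1, 18.5+7.1] = [20.100,31.800,25.600]
diag = √(39²+39²+39²) = √4563 = 67.550


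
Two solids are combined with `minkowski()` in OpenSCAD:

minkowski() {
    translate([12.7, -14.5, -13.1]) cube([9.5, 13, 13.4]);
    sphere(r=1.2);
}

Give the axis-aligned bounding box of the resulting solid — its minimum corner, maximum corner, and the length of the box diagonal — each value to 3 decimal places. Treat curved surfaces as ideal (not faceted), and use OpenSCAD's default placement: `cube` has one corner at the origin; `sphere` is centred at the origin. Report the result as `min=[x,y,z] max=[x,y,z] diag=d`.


A = translate([12.7, -14.5, -13.1]) cube([9.5, 13, 13.4]) → bbox [12.7,-14.5,-13.1] .. [22.2,-1.5,0.3]
B = sphere(r=1.2) → bbox [-1.2,-1.2,-1.2] .. [1.2,1.2,1.2]
lo = A.lo+B.lo = [12.7-1.2, -14.5-1.2, -13.1-1.2] = [11.500,-15.700,-14.300]
hi = A.hi+B.hi = [22.2+1.2, -1.5+1.2, 0.3+1.2] = [23.400,-0.300,1.500]
diag = √(11.9²+15.4²+15.8²) = √628.41 = 25.068

min=[11.500,-15.700,-14.300] max=[23.400,-0.300,1.500] diag=25.068


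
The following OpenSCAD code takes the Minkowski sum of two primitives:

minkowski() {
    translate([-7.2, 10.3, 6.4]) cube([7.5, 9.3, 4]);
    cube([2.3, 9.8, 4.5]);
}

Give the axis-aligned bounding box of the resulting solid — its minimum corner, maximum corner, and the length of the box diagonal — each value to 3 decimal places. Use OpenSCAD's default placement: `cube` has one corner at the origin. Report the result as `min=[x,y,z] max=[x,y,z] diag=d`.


A = translate([-7.2, 10.3, 6.4]) cube([7.5, 9.3, 4]) → bbox [-7.2,10.3,6.4] .. [0.3,19.6,10.4]
B = cube([2.3, 9.8, 4.5]) → bbox [0,0,0] .. [2.3,9.8,4.5]
lo = A.lo+B.lo = [-7.2+0, 10.3+0, 6.4+0] = [-7.200,10.300,6.400]
hi = A.hi+B.hi = [0.3+2.3, 19.6+9.8, 10.4+4.5] = [2.600,29.400,14.900]
diag = √(9.8²+19.1²+8.5²) = √533.1 = 23.089

min=[-7.200,10.300,6.400] max=[2.600,29.400,14.900] diag=23.089
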